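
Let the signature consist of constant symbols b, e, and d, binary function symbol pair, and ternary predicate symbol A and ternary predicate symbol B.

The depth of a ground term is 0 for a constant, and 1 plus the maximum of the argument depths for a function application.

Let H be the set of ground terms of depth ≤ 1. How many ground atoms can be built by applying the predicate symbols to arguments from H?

First count ground terms of depth ≤ 1.
Write N_k for the number of ground terms of depth ≤ k. A term of depth ≤ k is either a constant or a function symbol applied to arguments of depth ≤ k−1, so N_k = 3 + N_{k-1}^2.
N_0 = 3
N_1 = 3 + 3^2 = 12
Explicitly: b, e, d, pair(b, b), pair(b, e), pair(b, d), pair(e, b), pair(e, e), pair(e, d), pair(d, b), pair(d, e), pair(d, d).
So |H| = 12.
Each predicate of arity r yields |H|^r ground atoms (one per choice of an r-tuple from H):
  A: 12^3 = 1728;  B: 12^3 = 1728
Total ground atoms: 1728 + 1728 = 3456.

3456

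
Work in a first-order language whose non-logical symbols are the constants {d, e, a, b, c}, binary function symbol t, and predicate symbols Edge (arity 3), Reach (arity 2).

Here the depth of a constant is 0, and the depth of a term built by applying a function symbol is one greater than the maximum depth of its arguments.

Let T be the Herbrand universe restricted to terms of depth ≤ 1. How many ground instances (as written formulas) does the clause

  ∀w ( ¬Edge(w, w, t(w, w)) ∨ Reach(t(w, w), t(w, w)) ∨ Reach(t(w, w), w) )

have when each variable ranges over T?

Ground terms of depth ≤ 1:
  Write N_k for the number of ground terms of depth ≤ k. A term of depth ≤ k is either a constant or a function symbol applied to arguments of depth ≤ k−1, so N_k = 5 + N_{k-1}^2.
  N_0 = 5
  N_1 = 5 + 5^2 = 30
So there are 30 ground terms available for substitution.
The clause has 1 distinct variable (w), which appears in the body. In the free term algebra distinct substitutions yield syntactically distinct ground instances.
Number of ground instances = 30.

30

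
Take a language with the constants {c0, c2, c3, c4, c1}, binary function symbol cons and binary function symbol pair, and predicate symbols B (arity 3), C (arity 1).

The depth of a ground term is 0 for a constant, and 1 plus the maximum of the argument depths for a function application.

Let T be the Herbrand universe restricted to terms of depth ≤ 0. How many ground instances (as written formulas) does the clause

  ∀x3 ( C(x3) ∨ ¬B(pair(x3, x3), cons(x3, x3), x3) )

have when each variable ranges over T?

5

Ground terms of depth ≤ 0:
  Write N_k for the number of ground terms of depth ≤ k. A term of depth ≤ k is either a constant or a function symbol applied to arguments of depth ≤ k−1, so N_k = 5 + N_{k-1}^2 + N_{k-1}^2.
  N_0 = 5
So there are 5 ground terms available for substitution.
The body mentions the single quantified variable x3; since ground terms form a free algebra, no two substitutions collapse to the same formula.
Number of ground instances = 5.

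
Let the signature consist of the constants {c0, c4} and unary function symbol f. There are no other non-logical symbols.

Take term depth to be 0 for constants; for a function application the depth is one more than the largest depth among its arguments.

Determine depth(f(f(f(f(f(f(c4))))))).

6

depth(f(c4)) = 1 + depth(c4) = 1 + 0 = 1
depth(f(f(c4))) = 1 + depth(f(c4)) = 1 + 1 = 2
depth(f(f(f(c4)))) = 1 + depth(f(f(c4))) = 1 + 2 = 3
depth(f(f(f(f(c4))))) = 1 + depth(f(f(f(c4)))) = 1 + 3 = 4
depth(f(f(f(f(f(c4)))))) = 1 + depth(f(f(f(f(c4))))) = 1 + 4 = 5
depth(f(f(f(f(f(f(c4))))))) = 1 + depth(f(f(f(f(f(c4)))))) = 1 + 5 = 6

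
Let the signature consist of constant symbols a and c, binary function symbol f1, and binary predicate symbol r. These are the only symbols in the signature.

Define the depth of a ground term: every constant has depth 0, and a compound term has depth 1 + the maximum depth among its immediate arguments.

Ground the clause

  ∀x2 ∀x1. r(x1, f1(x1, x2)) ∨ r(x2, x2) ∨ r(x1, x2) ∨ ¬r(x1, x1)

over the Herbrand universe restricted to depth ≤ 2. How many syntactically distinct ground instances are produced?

1444

Ground terms of depth ≤ 2:
  Let N_k = |{terms of depth ≤ k}|. Then N_0 = 2 and N_k = 2 + N_{k-1}^2 for k ≥ 1 (one summand per function symbol, arity giving the exponent).
  N_0 = 2
  N_1 = 2 + 2^2 = 6
  N_2 = 2 + 6^2 = 38
So there are 38 ground terms available for substitution.
Each of x2, x1 ranges independently over the available ground terms, and distinct assignments produce distinct instances.
Number of ground instances = 38^2 = 1444.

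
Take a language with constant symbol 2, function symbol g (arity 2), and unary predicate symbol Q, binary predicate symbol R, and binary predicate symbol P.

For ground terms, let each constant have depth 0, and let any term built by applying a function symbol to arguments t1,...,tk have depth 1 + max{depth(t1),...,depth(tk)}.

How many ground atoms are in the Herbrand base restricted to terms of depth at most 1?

First count ground terms of depth ≤ 1.
If N_k denotes the number of depth-≤k ground terms, the 1 constant gives N_0 = 1, and each function symbol of arity r contributes N_{k-1}^r new terms at level k: N_k = 1 + N_{k-1}^2.
N_0 = 1
N_1 = 1 + 1^2 = 2
Explicitly: 2, g(2, 2).
So |H| = 2.
A ground atom is a predicate applied to a tuple of terms from H, so the count is the sum over predicates of |H|^arity:
  Q: 2;  R: 2^2 = 4;  P: 2^2 = 4
Total ground atoms: 2 + 4 + 4 = 10.

10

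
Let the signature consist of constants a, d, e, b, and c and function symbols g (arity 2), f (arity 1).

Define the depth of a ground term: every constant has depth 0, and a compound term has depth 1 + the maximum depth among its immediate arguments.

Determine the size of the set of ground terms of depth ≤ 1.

35

Let N_k count ground terms of depth at most k. Each non-constant term of depth ≤ k is some function symbol applied to depth-≤(k−1) arguments, giving N_k = 5 + N_{k-1}^2 + N_{k-1}.
N_0 = 5
N_1 = 5 + 5^2 + 5 = 35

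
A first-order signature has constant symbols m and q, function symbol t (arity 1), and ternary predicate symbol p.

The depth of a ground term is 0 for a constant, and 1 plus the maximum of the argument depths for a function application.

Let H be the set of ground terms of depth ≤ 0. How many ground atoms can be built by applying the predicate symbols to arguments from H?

First count ground terms of depth ≤ 0.
Write N_k for the number of ground terms of depth ≤ k. A term of depth ≤ k is either a constant or a function symbol applied to arguments of depth ≤ k−1, so N_k = 2 + N_{k-1}.
N_0 = 2
Explicitly: m, q.
So |H| = 2.
Ground atoms are formed by filling each argument slot of a predicate with a term from H, so an r-ary predicate gives |H|^r atoms:
  p: 2^3 = 8
Total ground atoms: 8.

8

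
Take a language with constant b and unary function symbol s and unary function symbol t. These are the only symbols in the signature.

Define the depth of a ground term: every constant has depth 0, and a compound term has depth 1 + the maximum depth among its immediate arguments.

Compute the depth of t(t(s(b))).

depth(s(b)) = 1 + depth(b) = 1 + 0 = 1
depth(t(s(b))) = 1 + depth(s(b)) = 1 + 1 = 2
depth(t(t(s(b)))) = 1 + depth(t(s(b))) = 1 + 2 = 3

3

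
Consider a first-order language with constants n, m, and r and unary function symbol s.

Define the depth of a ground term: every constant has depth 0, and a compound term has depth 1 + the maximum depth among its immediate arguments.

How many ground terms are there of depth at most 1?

6

Let N_k = |{terms of depth ≤ k}|. Then N_0 = 3 and N_k = 3 + N_{k-1} for k ≥ 1 (one summand per function symbol, arity giving the exponent).
N_0 = 3
N_1 = 3 + 3 = 6
Explicitly: n, m, r, s(n), s(m), s(r).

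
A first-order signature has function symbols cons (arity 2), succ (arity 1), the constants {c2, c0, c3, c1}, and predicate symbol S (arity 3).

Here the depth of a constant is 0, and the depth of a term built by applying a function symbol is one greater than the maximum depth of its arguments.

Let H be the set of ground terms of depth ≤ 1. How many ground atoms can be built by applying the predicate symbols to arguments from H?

First count ground terms of depth ≤ 1.
Let N_k = |{terms of depth ≤ k}|. Then N_0 = 4 and N_k = 4 + N_{k-1}^2 + N_{k-1} for k ≥ 1 (one summand per function symbol, arity giving the exponent).
N_0 = 4
N_1 = 4 + 4^2 + 4 = 24
So |H| = 24.
A ground atom is a predicate applied to a tuple of terms from H, so the count is the sum over predicates of |H|^arity:
  S: 24^3 = 13824
Total ground atoms: 13824.

13824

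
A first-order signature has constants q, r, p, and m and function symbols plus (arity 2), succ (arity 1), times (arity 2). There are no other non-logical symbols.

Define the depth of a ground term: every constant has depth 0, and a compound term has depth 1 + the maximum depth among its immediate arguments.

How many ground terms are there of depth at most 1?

Write N_k for the number of ground terms of depth ≤ k. A term of depth ≤ k is either a constant or a function symbol applied to arguments of depth ≤ k−1, so N_k = 4 + N_{k-1}^2 + N_{k-1} + N_{k-1}^2.
N_0 = 4
N_1 = 4 + 4^2 + 4 + 4^2 = 40

40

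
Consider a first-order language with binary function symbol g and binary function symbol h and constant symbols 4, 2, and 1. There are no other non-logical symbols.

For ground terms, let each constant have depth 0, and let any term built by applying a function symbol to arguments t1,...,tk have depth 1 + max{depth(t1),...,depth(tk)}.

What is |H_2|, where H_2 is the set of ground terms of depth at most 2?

885

Let N_k count ground terms of depth at most k. Each non-constant term of depth ≤ k is some function symbol applied to depth-≤(k−1) arguments, giving N_k = 3 + N_{k-1}^2 + N_{k-1}^2.
N_0 = 3
N_1 = 3 + 3^2 + 3^2 = 21
N_2 = 3 + 21^2 + 21^2 = 885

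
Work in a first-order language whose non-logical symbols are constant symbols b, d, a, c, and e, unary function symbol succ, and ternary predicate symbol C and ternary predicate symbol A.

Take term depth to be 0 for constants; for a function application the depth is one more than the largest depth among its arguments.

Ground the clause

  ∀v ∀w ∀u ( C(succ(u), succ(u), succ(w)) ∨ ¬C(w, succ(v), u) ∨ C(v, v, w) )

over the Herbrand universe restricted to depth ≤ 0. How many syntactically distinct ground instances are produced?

125

Ground terms of depth ≤ 0:
  If N_k denotes the number of depth-≤k ground terms, the 5 constants give N_0 = 5, and each function symbol of arity r contributes N_{k-1}^r new terms at level k: N_k = 5 + N_{k-1}.
  N_0 = 5
  Explicitly: b, d, a, c, e.
So there are 5 ground terms available for substitution.
The clause has 3 distinct variables (v, w, u), each appearing in the body. In the free term algebra distinct substitutions yield syntactically distinct ground instances.
Number of ground instances = 5^3 = 125.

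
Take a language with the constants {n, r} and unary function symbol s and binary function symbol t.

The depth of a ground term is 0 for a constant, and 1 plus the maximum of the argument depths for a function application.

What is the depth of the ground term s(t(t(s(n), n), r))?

4

depth(s(n)) = 1 + depth(n) = 1 + 0 = 1
depth(t(s(n), n)) = 1 + max(1, 0) = 2
depth(t(t(s(n), n), r)) = 1 + max(2, 0) = 3
depth(s(t(t(s(n), n), r))) = 1 + depth(t(t(s(n), n), r)) = 1 + 3 = 4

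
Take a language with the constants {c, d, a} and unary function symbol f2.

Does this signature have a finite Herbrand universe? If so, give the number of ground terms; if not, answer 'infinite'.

infinite

The signature has at least one function symbol (f2, arity 1) and at least one constant (c).
Iterating f2 gives infinitely many distinct ground terms: c, f2(c), f2(f2(c)), ...
So the Herbrand universe is infinite.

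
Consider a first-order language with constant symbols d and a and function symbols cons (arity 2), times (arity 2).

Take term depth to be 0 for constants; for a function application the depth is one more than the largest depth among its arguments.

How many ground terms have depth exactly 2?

If N_k denotes the number of depth-≤k ground terms, the 2 constants give N_0 = 2, and each function symbol of arity r contributes N_{k-1}^r new terms at level k: N_k = 2 + N_{k-1}^2 + N_{k-1}^2.
N_0 = 2
N_1 = 2 + 2^2 + 2^2 = 10
N_2 = 2 + 10^2 + 10^2 = 202
Terms of depth exactly 2: N_2 − N_1 = 202 − 10 = 192.

192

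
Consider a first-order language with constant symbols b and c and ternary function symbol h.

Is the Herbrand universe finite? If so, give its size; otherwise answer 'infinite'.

The signature has at least one function symbol (h, arity 3) and at least one constant (b).
Iterating h gives infinitely many distinct ground terms: b, h(b, b, b), h(h(b, b, b), h(b, b, b), h(b, b, b)), ...
So the Herbrand universe is infinite.

infinite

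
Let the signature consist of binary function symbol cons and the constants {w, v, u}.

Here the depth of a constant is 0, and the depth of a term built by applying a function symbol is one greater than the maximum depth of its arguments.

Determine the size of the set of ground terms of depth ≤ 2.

Let N_k = |{terms of depth ≤ k}|. Then N_0 = 3 and N_k = 3 + N_{k-1}^2 for k ≥ 1 (one summand per function symbol, arity giving the exponent).
N_0 = 3
N_1 = 3 + 3^2 = 12
N_2 = 3 + 12^2 = 147

147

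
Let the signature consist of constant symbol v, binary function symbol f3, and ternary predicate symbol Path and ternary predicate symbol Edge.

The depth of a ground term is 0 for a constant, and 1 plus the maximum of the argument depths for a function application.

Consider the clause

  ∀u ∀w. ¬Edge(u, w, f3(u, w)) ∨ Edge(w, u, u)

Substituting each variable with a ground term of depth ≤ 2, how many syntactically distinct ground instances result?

Ground terms of depth ≤ 2:
  Count level by level. With function symbols f3/2, the terms of depth ≤ k are the 1 constant together with each function applied to depth-≤(k−1) tuples, so N_k = 1 + N_{k-1}^2.
  N_0 = 1
  N_1 = 1 + 1^2 = 2
  N_2 = 1 + 2^2 = 5
  Explicitly: v, f3(v, v), f3(v, f3(v, v)), f3(f3(v, v), v), f3(f3(v, v), f3(v, v)).
So there are 5 ground terms available for substitution.
There are 2 variables to instantiate (u, w), each occurring in at least one literal, so different choices give different ground instances.
Number of ground instances = 5^2 = 25.

25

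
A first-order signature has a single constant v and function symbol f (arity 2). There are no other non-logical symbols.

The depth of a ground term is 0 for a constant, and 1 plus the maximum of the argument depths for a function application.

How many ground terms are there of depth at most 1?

Let N_k = |{terms of depth ≤ k}|. Then N_0 = 1 and N_k = 1 + N_{k-1}^2 for k ≥ 1 (one summand per function symbol, arity giving the exponent).
N_0 = 1
N_1 = 1 + 1^2 = 2
Explicitly: v, f(v, v).

2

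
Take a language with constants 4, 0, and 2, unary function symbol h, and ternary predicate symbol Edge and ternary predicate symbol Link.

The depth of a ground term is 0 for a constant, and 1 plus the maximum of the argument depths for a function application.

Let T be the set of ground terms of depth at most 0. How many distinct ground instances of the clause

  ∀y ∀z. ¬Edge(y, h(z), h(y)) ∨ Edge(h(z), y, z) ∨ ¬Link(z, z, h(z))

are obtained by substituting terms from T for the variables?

9

Ground terms of depth ≤ 0:
  Write N_k for the number of ground terms of depth ≤ k. A term of depth ≤ k is either a constant or a function symbol applied to arguments of depth ≤ k−1, so N_k = 3 + N_{k-1}.
  N_0 = 3
So there are 3 ground terms available for substitution.
Each of y, z ranges independently over the available ground terms, and distinct assignments produce distinct instances.
Number of ground instances = 3^2 = 9.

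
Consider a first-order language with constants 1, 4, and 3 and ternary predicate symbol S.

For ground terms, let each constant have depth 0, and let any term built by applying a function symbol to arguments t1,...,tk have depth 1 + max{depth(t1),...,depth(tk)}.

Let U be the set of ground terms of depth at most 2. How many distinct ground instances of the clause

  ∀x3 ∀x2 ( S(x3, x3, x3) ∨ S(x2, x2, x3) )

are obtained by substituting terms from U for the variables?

9

Ground terms of depth ≤ 2:
  With no function symbols every ground term is a constant, so there are exactly 3 ground terms at every depth bound.
  N_0 = 3
  N_1 = 3
  N_2 = 3
  Explicitly: 1, 4, 3.
So there are 3 ground terms available for substitution.
There are 2 variables to instantiate (x3, x2), each occurring in at least one literal, so different choices give different ground instances.
Number of ground instances = 3^2 = 9.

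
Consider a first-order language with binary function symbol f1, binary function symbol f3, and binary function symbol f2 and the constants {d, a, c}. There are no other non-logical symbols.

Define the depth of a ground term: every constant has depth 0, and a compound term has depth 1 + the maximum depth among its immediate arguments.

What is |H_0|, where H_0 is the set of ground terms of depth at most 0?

3

Write N_k for the number of ground terms of depth ≤ k. A term of depth ≤ k is either a constant or a function symbol applied to arguments of depth ≤ k−1, so N_k = 3 + N_{k-1}^2 + N_{k-1}^2 + N_{k-1}^2.
N_0 = 3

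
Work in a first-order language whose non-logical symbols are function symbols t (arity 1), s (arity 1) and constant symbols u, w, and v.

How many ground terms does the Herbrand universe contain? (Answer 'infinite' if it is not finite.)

infinite

The signature has at least one function symbol (t, arity 1) and at least one constant (u).
Iterating t gives infinitely many distinct ground terms: u, t(u), t(t(u)), ...
So the Herbrand universe is infinite.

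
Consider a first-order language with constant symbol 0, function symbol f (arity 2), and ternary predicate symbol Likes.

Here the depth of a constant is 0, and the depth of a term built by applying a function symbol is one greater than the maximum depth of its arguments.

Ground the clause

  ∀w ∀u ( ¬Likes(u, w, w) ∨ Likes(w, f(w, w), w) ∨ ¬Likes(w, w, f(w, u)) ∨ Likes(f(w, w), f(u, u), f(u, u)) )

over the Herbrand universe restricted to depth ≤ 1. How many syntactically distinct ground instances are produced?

Ground terms of depth ≤ 1:
  Write N_k for the number of ground terms of depth ≤ k. A term of depth ≤ k is either a constant or a function symbol applied to arguments of depth ≤ k−1, so N_k = 1 + N_{k-1}^2.
  N_0 = 1
  N_1 = 1 + 1^2 = 2
So there are 2 ground terms available for substitution.
Each of w, u ranges independently over the available ground terms, and distinct assignments produce distinct instances.
Number of ground instances = 2^2 = 4.

4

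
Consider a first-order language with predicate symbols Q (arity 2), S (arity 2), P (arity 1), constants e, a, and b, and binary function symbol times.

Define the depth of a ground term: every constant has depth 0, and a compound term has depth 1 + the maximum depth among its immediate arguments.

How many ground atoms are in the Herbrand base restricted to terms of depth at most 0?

First count ground terms of depth ≤ 0.
Let N_k count ground terms of depth at most k. Each non-constant term of depth ≤ k is some function symbol applied to depth-≤(k−1) arguments, giving N_k = 3 + N_{k-1}^2.
N_0 = 3
So |H| = 3.
Ground atoms are formed by filling each argument slot of a predicate with a term from H, so an r-ary predicate gives |H|^r atoms:
  Q: 3^2 = 9;  S: 3^2 = 9;  P: 3
Total ground atoms: 9 + 9 + 3 = 21.

21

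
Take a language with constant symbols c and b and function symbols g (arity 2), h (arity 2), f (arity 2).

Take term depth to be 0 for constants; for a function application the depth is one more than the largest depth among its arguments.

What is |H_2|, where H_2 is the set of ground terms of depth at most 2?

590

Let N_k = |{terms of depth ≤ k}|. Then N_0 = 2 and N_k = 2 + N_{k-1}^2 + N_{k-1}^2 + N_{k-1}^2 for k ≥ 1 (one summand per function symbol, arity giving the exponent).
N_0 = 2
N_1 = 2 + 2^2 + 2^2 + 2^2 = 14
N_2 = 2 + 14^2 + 14^2 + 14^2 = 590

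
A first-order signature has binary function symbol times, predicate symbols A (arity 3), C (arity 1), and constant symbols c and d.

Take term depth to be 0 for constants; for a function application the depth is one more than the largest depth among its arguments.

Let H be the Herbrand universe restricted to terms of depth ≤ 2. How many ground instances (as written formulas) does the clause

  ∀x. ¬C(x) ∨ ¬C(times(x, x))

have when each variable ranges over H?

Ground terms of depth ≤ 2:
  Let N_k count ground terms of depth at most k. Each non-constant term of depth ≤ k is some function symbol applied to depth-≤(k−1) arguments, giving N_k = 2 + N_{k-1}^2.
  N_0 = 2
  N_1 = 2 + 2^2 = 6
  N_2 = 2 + 6^2 = 38
So there are 38 ground terms available for substitution.
The variable x ranges independently over the available ground terms, and distinct assignments produce distinct instances.
Number of ground instances = 38.

38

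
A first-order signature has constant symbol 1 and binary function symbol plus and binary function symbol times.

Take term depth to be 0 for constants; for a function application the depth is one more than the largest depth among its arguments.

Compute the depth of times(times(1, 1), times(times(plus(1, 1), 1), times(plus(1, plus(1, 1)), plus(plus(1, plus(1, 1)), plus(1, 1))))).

6

depth(times(1, 1)) = 1 + max(0, 0) = 1
depth(plus(1, 1)) = 1 + max(0, 0) = 1
depth(times(plus(1, 1), 1)) = 1 + max(1, 0) = 2
depth(plus(1, plus(1, 1))) = 1 + max(0, 1) = 2
depth(plus(plus(1, plus(1, 1)), plus(1, 1))) = 1 + max(2, 1) = 3
depth(times(plus(1, plus(1, 1)), plus(plus(1, plus(1, 1)), plus(1, 1)))) = 1 + max(2, 3) = 4
depth(times(times(plus(1, 1), 1), times(plus(1, plus(1, 1)), plus(plus(1, plus(1, 1)), plus(1, 1))))) = 1 + max(2, 4) = 5
depth(times(times(1, 1), times(times(plus(1, 1), 1), times(plus(1, plus(1, 1)), plus(plus(1, plus(1, 1)), plus(1, 1)))))) = 1 + max(1, 5) = 6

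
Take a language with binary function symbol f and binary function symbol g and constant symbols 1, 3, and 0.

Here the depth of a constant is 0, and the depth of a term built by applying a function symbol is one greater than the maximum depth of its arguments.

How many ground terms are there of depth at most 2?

885

Count level by level. With function symbols f/2, g/2, the terms of depth ≤ k are the 3 constants together with each function applied to depth-≤(k−1) tuples, so N_k = 3 + N_{k-1}^2 + N_{k-1}^2.
N_0 = 3
N_1 = 3 + 3^2 + 3^2 = 21
N_2 = 3 + 21^2 + 21^2 = 885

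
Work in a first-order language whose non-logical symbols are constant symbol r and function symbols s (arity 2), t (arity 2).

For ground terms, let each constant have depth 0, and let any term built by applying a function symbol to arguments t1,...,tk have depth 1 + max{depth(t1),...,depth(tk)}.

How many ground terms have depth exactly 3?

Let N_k count ground terms of depth at most k. Each non-constant term of depth ≤ k is some function symbol applied to depth-≤(k−1) arguments, giving N_k = 1 + N_{k-1}^2 + N_{k-1}^2.
N_0 = 1
N_1 = 1 + 1^2 + 1^2 = 3
N_2 = 1 + 3^2 + 3^2 = 19
N_3 = 1 + 19^2 + 19^2 = 723
Terms of depth exactly 3: N_3 − N_2 = 723 − 19 = 704.

704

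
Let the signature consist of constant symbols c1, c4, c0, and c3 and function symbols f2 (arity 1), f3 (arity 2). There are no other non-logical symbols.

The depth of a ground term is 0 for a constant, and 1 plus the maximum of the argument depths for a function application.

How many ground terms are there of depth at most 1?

24

Write N_k for the number of ground terms of depth ≤ k. A term of depth ≤ k is either a constant or a function symbol applied to arguments of depth ≤ k−1, so N_k = 4 + N_{k-1} + N_{k-1}^2.
N_0 = 4
N_1 = 4 + 4 + 4^2 = 24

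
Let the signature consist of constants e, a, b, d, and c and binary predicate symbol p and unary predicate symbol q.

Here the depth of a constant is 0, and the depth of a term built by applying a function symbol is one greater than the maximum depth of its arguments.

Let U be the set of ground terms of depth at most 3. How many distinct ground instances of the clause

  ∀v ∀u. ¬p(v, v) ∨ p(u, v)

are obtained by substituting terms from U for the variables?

25

Ground terms of depth ≤ 3:
  With no function symbols every ground term is a constant, so there are exactly 5 ground terms at every depth bound.
  N_0 = 5
  N_1 = 5
  N_2 = 5
  N_3 = 5
So there are 5 ground terms available for substitution.
The clause has 2 distinct variables (v, u), each appearing in the body. In the free term algebra distinct substitutions yield syntactically distinct ground instances.
Number of ground instances = 5^2 = 25.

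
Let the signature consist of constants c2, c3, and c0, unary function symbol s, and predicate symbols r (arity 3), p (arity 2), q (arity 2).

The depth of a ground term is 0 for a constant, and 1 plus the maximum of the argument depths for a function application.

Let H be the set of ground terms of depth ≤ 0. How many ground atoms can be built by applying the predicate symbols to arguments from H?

First count ground terms of depth ≤ 0.
If N_k denotes the number of depth-≤k ground terms, the 3 constants give N_0 = 3, and each function symbol of arity r contributes N_{k-1}^r new terms at level k: N_k = 3 + N_{k-1}.
N_0 = 3
Explicitly: c2, c3, c0.
So |H| = 3.
A ground atom is a predicate applied to a tuple of terms from H, so the count is the sum over predicates of |H|^arity:
  r: 3^3 = 27;  p: 3^2 = 9;  q: 3^2 = 9
Total ground atoms: 27 + 9 + 9 = 45.

45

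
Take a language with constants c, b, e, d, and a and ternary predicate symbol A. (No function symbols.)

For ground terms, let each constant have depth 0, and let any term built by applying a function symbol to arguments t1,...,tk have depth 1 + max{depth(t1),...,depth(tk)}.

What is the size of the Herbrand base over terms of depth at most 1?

125

First count ground terms of depth ≤ 1.
With no function symbols every ground term is a constant, so there are exactly 5 ground terms at every depth bound.
N_0 = 5
N_1 = 5
So |H| = 5.
Each predicate of arity r yields |H|^r ground atoms (one per choice of an r-tuple from H):
  A: 5^3 = 125
Total ground atoms: 125.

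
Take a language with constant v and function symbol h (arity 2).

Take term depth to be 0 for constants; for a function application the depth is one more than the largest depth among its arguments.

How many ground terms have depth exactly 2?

3

If N_k denotes the number of depth-≤k ground terms, the 1 constant gives N_0 = 1, and each function symbol of arity r contributes N_{k-1}^r new terms at level k: N_k = 1 + N_{k-1}^2.
N_0 = 1
N_1 = 1 + 1^2 = 2
N_2 = 1 + 2^2 = 5
Terms of depth exactly 2: N_2 − N_1 = 5 − 2 = 3.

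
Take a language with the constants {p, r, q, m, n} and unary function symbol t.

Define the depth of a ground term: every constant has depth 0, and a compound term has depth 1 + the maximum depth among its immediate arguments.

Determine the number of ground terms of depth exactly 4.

5

Let N_k count ground terms of depth at most k. Each non-constant term of depth ≤ k is some function symbol applied to depth-≤(k−1) arguments, giving N_k = 5 + N_{k-1}.
N_0 = 5
N_1 = 5 + 5 = 10
N_2 = 5 + 10 = 15
N_3 = 5 + 15 = 20
N_4 = 5 + 20 = 25
Terms of depth exactly 4: N_4 − N_3 = 25 − 20 = 5.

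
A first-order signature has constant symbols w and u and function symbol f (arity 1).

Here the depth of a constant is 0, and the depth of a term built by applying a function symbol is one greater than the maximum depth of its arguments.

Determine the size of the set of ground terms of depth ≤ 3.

Let N_k count ground terms of depth at most k. Each non-constant term of depth ≤ k is some function symbol applied to depth-≤(k−1) arguments, giving N_k = 2 + N_{k-1}.
N_0 = 2
N_1 = 2 + 2 = 4
N_2 = 2 + 4 = 6
N_3 = 2 + 6 = 8
Explicitly: w, u, f(w), f(u), f(f(w)), f(f(u)), f(f(f(w))), f(f(f(u))).

8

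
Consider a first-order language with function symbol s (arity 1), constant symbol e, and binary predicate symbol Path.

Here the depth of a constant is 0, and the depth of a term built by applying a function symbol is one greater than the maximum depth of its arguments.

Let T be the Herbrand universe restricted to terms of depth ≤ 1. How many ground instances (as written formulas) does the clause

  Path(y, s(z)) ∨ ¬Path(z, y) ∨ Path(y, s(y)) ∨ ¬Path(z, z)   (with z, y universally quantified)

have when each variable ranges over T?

Ground terms of depth ≤ 1:
  If N_k denotes the number of depth-≤k ground terms, the 1 constant gives N_0 = 1, and each function symbol of arity r contributes N_{k-1}^r new terms at level k: N_k = 1 + N_{k-1}.
  N_0 = 1
  N_1 = 1 + 1 = 2
  Explicitly: e, s(e).
So there are 2 ground terms available for substitution.
The clause has 2 distinct variables (z, y), each appearing in the body. In the free term algebra distinct substitutions yield syntactically distinct ground instances.
Number of ground instances = 2^2 = 4.

4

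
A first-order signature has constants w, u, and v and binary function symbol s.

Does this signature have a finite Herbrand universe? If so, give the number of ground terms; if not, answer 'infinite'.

The signature has at least one function symbol (s, arity 2) and at least one constant (w).
Iterating s gives infinitely many distinct ground terms: w, s(w, w), s(s(w, w), s(w, w)), ...
So the Herbrand universe is infinite.

infinite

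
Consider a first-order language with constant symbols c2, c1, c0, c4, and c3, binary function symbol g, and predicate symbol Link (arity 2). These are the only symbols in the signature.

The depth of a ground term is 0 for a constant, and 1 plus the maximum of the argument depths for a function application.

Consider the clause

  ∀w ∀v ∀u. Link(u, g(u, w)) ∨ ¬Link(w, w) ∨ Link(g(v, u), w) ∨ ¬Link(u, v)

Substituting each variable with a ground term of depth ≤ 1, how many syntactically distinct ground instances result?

27000

Ground terms of depth ≤ 1:
  Write N_k for the number of ground terms of depth ≤ k. A term of depth ≤ k is either a constant or a function symbol applied to arguments of depth ≤ k−1, so N_k = 5 + N_{k-1}^2.
  N_0 = 5
  N_1 = 5 + 5^2 = 30
So there are 30 ground terms available for substitution.
There are 3 variables to instantiate (w, v, u), each occurring in at least one literal, so different choices give different ground instances.
Number of ground instances = 30^3 = 27000.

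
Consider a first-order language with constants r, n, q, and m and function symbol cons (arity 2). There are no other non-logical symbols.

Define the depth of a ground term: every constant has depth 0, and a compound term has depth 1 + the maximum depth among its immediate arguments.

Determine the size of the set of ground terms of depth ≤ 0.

Write N_k for the number of ground terms of depth ≤ k. A term of depth ≤ k is either a constant or a function symbol applied to arguments of depth ≤ k−1, so N_k = 4 + N_{k-1}^2.
N_0 = 4

4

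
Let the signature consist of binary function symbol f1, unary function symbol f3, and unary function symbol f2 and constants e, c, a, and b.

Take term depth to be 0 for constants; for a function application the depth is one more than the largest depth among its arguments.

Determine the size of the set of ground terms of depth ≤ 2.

Count level by level. With function symbols f1/2, f3/1, f2/1, the terms of depth ≤ k are the 4 constants together with each function applied to depth-≤(k−1) tuples, so N_k = 4 + N_{k-1}^2 + N_{k-1} + N_{k-1}.
N_0 = 4
N_1 = 4 + 4^2 + 4 + 4 = 28
N_2 = 4 + 28^2 + 28 + 28 = 844

844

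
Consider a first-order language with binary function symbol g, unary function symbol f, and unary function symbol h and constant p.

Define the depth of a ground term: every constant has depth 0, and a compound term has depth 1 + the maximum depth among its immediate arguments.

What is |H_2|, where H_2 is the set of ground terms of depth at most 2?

25

If N_k denotes the number of depth-≤k ground terms, the 1 constant gives N_0 = 1, and each function symbol of arity r contributes N_{k-1}^r new terms at level k: N_k = 1 + N_{k-1}^2 + N_{k-1} + N_{k-1}.
N_0 = 1
N_1 = 1 + 1^2 + 1 + 1 = 4
N_2 = 1 + 4^2 + 4 + 4 = 25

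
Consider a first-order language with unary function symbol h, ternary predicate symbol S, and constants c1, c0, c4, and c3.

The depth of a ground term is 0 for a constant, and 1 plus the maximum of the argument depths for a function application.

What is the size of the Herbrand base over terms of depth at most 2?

First count ground terms of depth ≤ 2.
Let N_k = |{terms of depth ≤ k}|. Then N_0 = 4 and N_k = 4 + N_{k-1} for k ≥ 1 (one summand per function symbol, arity giving the exponent).
N_0 = 4
N_1 = 4 + 4 = 8
N_2 = 4 + 8 = 12
So |H| = 12.
For each predicate symbol, the number of ground atoms is |H| raised to its arity; summing:
  S: 12^3 = 1728
Total ground atoms: 1728.

1728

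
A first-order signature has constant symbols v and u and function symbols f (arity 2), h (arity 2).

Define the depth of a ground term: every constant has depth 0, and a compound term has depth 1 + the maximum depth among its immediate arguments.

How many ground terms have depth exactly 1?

Count level by level. With function symbols f/2, h/2, the terms of depth ≤ k are the 2 constants together with each function applied to depth-≤(k−1) tuples, so N_k = 2 + N_{k-1}^2 + N_{k-1}^2.
N_0 = 2
N_1 = 2 + 2^2 + 2^2 = 10
Terms of depth exactly 1: N_1 − N_0 = 10 − 2 = 8.

8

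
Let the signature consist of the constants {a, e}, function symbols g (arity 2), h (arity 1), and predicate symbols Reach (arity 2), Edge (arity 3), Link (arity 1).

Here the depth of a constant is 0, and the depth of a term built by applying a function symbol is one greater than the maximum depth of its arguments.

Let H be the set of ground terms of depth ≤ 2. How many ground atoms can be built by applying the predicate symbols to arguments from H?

First count ground terms of depth ≤ 2.
Write N_k for the number of ground terms of depth ≤ k. A term of depth ≤ k is either a constant or a function symbol applied to arguments of depth ≤ k−1, so N_k = 2 + N_{k-1}^2 + N_{k-1}.
N_0 = 2
N_1 = 2 + 2^2 + 2 = 8
N_2 = 2 + 8^2 + 8 = 74
So |H| = 74.
For each predicate symbol, the number of ground atoms is |H| raised to its arity; summing:
  Reach: 74^2 = 5476;  Edge: 74^3 = 405224;  Link: 74
Total ground atoms: 5476 + 405224 + 74 = 410774.

410774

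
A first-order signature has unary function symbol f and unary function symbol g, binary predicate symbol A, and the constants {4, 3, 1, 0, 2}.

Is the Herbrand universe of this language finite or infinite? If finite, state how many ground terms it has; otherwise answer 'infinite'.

The signature has at least one function symbol (f, arity 1) and at least one constant (4).
Iterating f gives infinitely many distinct ground terms: 4, f(4), f(f(4)), ...
So the Herbrand universe is infinite.

infinite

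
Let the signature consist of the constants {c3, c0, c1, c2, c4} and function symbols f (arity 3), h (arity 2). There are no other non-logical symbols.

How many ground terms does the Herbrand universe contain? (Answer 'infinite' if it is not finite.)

The signature has at least one function symbol (f, arity 3) and at least one constant (c3).
Iterating f gives infinitely many distinct ground terms: c3, f(c3, c3, c3), f(f(c3, c3, c3), f(c3, c3, c3), f(c3, c3, c3)), ...
So the Herbrand universe is infinite.

infinite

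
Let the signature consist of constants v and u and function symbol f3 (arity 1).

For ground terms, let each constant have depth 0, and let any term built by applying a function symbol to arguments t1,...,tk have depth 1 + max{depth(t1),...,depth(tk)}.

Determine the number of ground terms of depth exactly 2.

Let N_k = |{terms of depth ≤ k}|. Then N_0 = 2 and N_k = 2 + N_{k-1} for k ≥ 1 (one summand per function symbol, arity giving the exponent).
N_0 = 2
N_1 = 2 + 2 = 4
N_2 = 2 + 4 = 6
Terms of depth exactly 2: N_2 − N_1 = 6 − 4 = 2.

2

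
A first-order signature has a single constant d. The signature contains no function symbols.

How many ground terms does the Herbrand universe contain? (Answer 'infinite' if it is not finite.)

There are no function symbols, so the only ground term is the single constant.
The Herbrand universe is {d}, finite with 1 element.

1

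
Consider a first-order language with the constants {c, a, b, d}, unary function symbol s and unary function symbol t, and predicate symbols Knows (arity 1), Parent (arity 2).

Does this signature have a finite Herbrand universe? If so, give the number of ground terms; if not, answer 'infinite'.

infinite

The signature has at least one function symbol (s, arity 1) and at least one constant (c).
Iterating s gives infinitely many distinct ground terms: c, s(c), s(s(c)), ...
So the Herbrand universe is infinite.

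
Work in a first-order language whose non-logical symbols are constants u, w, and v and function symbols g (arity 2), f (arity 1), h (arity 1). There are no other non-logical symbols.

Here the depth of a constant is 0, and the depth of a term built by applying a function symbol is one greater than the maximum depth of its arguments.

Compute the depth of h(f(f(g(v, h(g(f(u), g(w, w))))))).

7

depth(f(u)) = 1 + depth(u) = 1 + 0 = 1
depth(g(w, w)) = 1 + max(0, 0) = 1
depth(g(f(u), g(w, w))) = 1 + max(1, 1) = 2
depth(h(g(f(u), g(w, w)))) = 1 + depth(g(f(u), g(w, w))) = 1 + 2 = 3
depth(g(v, h(g(f(u), g(w, w))))) = 1 + max(0, 3) = 4
depth(f(g(v, h(g(f(u), g(w, w)))))) = 1 + depth(g(v, h(g(f(u), g(w, w))))) = 1 + 4 = 5
depth(f(f(g(v, h(g(f(u), g(w, w))))))) = 1 + depth(f(g(v, h(g(f(u), g(w, w)))))) = 1 + 5 = 6
depth(h(f(f(g(v, h(g(f(u), g(w, w)))))))) = 1 + depth(f(f(g(v, h(g(f(u), g(w, w))))))) = 1 + 6 = 7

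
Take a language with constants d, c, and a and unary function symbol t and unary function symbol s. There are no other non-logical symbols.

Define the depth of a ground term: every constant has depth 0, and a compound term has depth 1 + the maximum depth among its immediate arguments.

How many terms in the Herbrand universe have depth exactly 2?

Let N_k = |{terms of depth ≤ k}|. Then N_0 = 3 and N_k = 3 + N_{k-1} + N_{k-1} for k ≥ 1 (one summand per function symbol, arity giving the exponent).
N_0 = 3
N_1 = 3 + 3 + 3 = 9
N_2 = 3 + 9 + 9 = 21
Terms of depth exactly 2: N_2 − N_1 = 21 − 9 = 12.

12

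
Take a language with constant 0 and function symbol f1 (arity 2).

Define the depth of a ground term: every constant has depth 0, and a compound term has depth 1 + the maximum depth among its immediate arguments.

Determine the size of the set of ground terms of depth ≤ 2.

5

If N_k denotes the number of depth-≤k ground terms, the 1 constant gives N_0 = 1, and each function symbol of arity r contributes N_{k-1}^r new terms at level k: N_k = 1 + N_{k-1}^2.
N_0 = 1
N_1 = 1 + 1^2 = 2
N_2 = 1 + 2^2 = 5
Explicitly: 0, f1(0, 0), f1(0, f1(0, 0)), f1(f1(0, 0), 0), f1(f1(0, 0), f1(0, 0)).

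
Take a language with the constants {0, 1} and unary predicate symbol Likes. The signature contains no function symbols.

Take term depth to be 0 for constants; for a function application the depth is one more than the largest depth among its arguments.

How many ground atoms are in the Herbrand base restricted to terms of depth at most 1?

2

First count ground terms of depth ≤ 1.
With no function symbols every ground term is a constant, so there are exactly 2 ground terms at every depth bound.
N_0 = 2
N_1 = 2
So |H| = 2.
For each predicate symbol, the number of ground atoms is |H| raised to its arity; summing:
  Likes: 2
Total ground atoms: 2.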